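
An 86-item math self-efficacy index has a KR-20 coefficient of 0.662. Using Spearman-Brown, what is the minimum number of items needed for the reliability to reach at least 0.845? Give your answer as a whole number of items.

240

n = [0.845 × 0.338] / [0.662 × 0.155]
n = 0.285610 / 0.102610 ≈ 2.7835
Items needed = n × 86 = 2.7835 × 86 ≈ 239.38 → round up to 240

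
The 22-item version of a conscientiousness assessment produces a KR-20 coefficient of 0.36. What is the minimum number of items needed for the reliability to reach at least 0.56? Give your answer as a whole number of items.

Spearman-Brown solved for the length factor n:
n = r_target (1 − r_old) / [ r_old (1 − r_target) ]
n = 0.56(1 − 0.36) / [0.36(1 − 0.56)]
n = 0.3584 / 0.1584 ≈ 2.2626
So the test needs 2.2626 × 22 ≈ 49.78 items; rounding up, 50.

50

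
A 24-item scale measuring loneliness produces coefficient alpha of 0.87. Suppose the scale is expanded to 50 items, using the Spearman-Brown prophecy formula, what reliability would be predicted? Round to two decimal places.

0.93

n = 50/24 = 2.0833
Spearman-Brown: r_new = n·r / (1 + (n − 1)·r)
r_new = 2.0833·0.87 / [1 + (2.0833 − 1)·0.87]
     = 1.8125 / 1.9425 = 0.9331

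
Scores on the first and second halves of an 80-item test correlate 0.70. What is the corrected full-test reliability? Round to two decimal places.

The full test is twice the length of either half (n = 2).
r_full = 2r_hh / (1 + r_hh) = 2 × 0.70 / (1 + 0.70)
r_full = 1.4000 / 1.7000 ≈ 0.8235

0.82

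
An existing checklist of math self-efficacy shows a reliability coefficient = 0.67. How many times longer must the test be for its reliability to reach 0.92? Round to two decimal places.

5.66

n = 0.92 × (1 − 0.67) / [ 0.67 × (1 − 0.92) ]
  = 0.3036 / 0.0536 = 5.6642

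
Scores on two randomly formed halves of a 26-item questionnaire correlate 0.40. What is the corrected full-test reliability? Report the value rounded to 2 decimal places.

Apply the Spearman-Brown correction with n = 2:
r_full = 2(0.40) / (1 + 0.40)
r_full = 0.8000 / 1.4000 ≈ 0.5714

0.57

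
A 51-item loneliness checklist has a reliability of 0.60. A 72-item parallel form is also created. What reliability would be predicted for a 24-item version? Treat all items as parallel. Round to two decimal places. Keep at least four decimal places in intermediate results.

0.41

The 72-item form is not needed; work directly from the 51-item form with n = 24/51 = 0.4706.
r_{24} = n·r / (1 + (n − 1)·r) = 0.2824 / 0.6824 ≈ 0.4138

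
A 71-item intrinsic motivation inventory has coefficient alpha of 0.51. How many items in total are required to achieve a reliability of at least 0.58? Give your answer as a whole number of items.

95

n = 0.58 × (1 − 0.51) / [ 0.51 × (1 − 0.58) ]
  = 0.2842 / 0.2142 = 1.3268
So the test needs 1.3268 × 71 ≈ 94.20 items; rounding up, 95.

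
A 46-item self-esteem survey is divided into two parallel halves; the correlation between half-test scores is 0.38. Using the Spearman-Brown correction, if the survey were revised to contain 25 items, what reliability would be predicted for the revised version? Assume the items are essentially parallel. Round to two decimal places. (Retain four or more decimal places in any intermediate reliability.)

Spearman-Brown correction (n = 2): r_full = 2·0.38/(1 + 0.38) = 0.5507
Then adjust to 25 items: n = 25/46 = 0.5435
r_new = n·r_full / (1 + (n − 1)·r_full) = 0.2993 / 0.7486 ≈ 0.3998

0.40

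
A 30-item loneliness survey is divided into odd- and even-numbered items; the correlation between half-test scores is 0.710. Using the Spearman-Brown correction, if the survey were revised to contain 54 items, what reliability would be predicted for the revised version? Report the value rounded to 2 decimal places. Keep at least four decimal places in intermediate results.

Spearman-Brown correction (n = 2): r_full = 2·0.710/(1 + 0.710) = 0.8304
Length factor from 30 to 54 items: n = 54/30 = 1.8000
r_new = n·r_full / (1 + (n − 1)·r_full) = 1.4947 / 1.6643 ≈ 0.8981

0.90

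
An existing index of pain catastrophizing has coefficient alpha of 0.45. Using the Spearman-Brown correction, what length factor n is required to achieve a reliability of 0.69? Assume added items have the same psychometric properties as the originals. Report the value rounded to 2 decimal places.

2.72

Invert Spearman-Brown to solve for n:
n = r*(1 − r) / [ r (1 − r*) ]
n = [0.69 × 0.55] / [0.45 × 0.31]
n = 0.3795 / 0.1395 ≈ 2.7204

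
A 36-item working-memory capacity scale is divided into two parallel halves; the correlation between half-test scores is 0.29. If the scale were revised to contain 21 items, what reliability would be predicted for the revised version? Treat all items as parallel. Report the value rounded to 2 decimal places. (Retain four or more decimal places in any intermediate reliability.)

0.32

Full-test reliability from the split-half r: r_full = 2(0.29)/(1 + 0.29) = 0.4496
Length factor from 36 to 21 items: n = 21/36 = 0.5833
r_new = n·r_full / (1 + (n − 1)·r_full) = 0.2623 / 0.8127 ≈ 0.3228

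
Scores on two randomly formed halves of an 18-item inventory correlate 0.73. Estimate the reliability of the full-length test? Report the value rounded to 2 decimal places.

0.84

Apply the Spearman-Brown correction with n = 2:
r_full = 2r_hh / (1 + r_hh) = 2 × 0.73 / (1 + 0.73)
       = 1.4600 / 1.7300 = 0.8439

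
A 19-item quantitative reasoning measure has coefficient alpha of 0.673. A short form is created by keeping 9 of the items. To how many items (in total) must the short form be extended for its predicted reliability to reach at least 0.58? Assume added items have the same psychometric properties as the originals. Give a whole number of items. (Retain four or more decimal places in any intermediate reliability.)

Short-form reliability: n = 9/19 = 0.4737; r_9 = n·r/(1+(n−1)r) ≈ 0.4937
Length factor from the short form to reach 0.58: n' = 0.58(1 − 0.4937) / [0.4937(1 − 0.58)] ≈ 1.4162
Total items = 1.4162 × 9 = 12.75, rounded up to 13.

13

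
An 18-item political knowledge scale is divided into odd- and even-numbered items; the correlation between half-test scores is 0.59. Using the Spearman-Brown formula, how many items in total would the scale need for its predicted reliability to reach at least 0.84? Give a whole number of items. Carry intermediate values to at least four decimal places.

33

Corrected full-test reliability: r_full = 2 × 0.59 / (1 + 0.59) ≈ 0.7421
Solve Spearman-Brown for n: n = 0.84(1 − 0.7421) / [0.7421(1 − 0.84)] = 1.8245
Required items = 1.8245 × 18 = 32.84, so 33 items.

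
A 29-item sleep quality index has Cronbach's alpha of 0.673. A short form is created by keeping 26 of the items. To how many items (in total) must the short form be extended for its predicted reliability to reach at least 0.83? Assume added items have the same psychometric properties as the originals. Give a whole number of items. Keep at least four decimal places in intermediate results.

Short-form reliability: n = 26/29 = 0.8966; r_26 = n·r/(1+(n−1)r) ≈ 0.6485
Length factor from the short form to reach 0.83: n' = 0.83(1 − 0.6485) / [0.6485(1 − 0.83)] ≈ 2.6463
Total items = 2.6463 × 26 = 68.80, rounded up to 69.

69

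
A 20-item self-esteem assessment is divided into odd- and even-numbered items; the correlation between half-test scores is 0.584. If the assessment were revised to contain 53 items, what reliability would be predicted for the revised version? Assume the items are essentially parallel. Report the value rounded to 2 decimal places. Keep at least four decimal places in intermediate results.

0.88

First correct the split-half correlation to full-test reliability: r_full = 2 × 0.584 / (1 + 0.584) ≈ 0.7374
Then adjust to 53 items: n = 53/20 = 2.6500
r_new = n·r_full / (1 + (n − 1)·r_full) = 1.9541 / 2.2167 ≈ 0.8815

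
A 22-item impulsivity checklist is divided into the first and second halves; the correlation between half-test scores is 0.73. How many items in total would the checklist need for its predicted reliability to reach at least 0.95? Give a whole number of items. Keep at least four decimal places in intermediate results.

Corrected full-test reliability: r_full = 2 × 0.73 / (1 + 0.73) ≈ 0.8439
n = r_tgt(1 − r_full) / [r_full(1 − r_tgt)] = 0.95 × 0.1561 / (0.8439 × 0.05) ≈ 3.5145
Required items = 3.5145 × 22 = 77.32, so 78 items.

78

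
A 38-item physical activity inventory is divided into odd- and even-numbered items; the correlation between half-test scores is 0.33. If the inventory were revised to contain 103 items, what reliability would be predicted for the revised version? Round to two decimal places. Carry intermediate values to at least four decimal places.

Full-test reliability from the split-half r: r_full = 2(0.33)/(1 + 0.33) = 0.4962
Then adjust to 103 items: n = 103/38 = 2.7105
r_new = n·r_full / (1 + (n − 1)·r_full) = 1.3450 / 1.8488 ≈ 0.7275

0.73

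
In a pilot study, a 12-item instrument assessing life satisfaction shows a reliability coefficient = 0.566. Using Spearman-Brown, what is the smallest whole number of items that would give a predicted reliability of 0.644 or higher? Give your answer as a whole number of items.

Spearman-Brown solved for the length factor n:
n = r*(1 − r) / [ r (1 − r*) ]
n = [0.644 × 0.434] / [0.566 × 0.356]
n = 0.279496 / 0.201496 ≈ 1.3871
1.3871 × 12 = 16.65 → 17 items

17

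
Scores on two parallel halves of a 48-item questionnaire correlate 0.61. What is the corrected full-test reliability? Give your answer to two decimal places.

0.76

r_full = 2(0.61) / (1 + 0.61)
r_full = 1.2200 / 1.6100 ≈ 0.7578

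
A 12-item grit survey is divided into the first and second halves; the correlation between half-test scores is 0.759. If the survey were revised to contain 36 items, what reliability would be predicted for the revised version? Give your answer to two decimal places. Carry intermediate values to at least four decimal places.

First correct the split-half correlation to full-test reliability: r_full = 2 × 0.759 / (1 + 0.759) ≈ 0.8630
Then adjust to 36 items: n = 36/12 = 3.0000
r_new = n·r_full / (1 + (n − 1)·r_full) = 2.5890 / 2.7260 ≈ 0.9497

0.95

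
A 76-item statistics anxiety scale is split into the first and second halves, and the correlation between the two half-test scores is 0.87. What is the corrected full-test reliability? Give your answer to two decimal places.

0.93

The full test is twice the length of either half (n = 2).
r_full = 2(0.87) / (1 + 0.87)
r_full = 1.7400 / 1.8700 ≈ 0.9305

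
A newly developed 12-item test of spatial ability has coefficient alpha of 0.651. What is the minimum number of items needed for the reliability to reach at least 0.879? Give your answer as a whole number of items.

n = [0.879 × 0.349] / [0.651 × 0.121]
n = 0.306771 / 0.078771 ≈ 3.8945
Items needed = n × 12 = 3.8945 × 12 ≈ 46.73 → round up to 47

47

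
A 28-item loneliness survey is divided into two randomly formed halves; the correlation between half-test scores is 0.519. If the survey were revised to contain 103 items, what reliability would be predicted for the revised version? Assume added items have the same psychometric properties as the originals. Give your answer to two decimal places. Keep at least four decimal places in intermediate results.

0.89

First correct the split-half correlation to full-test reliability: r_full = 2 × 0.519 / (1 + 0.519) ≈ 0.6833
Length factor from 28 to 103 items: n = 103/28 = 3.6786
r_new = n·r_full / (1 + (n − 1)·r_full) = 2.5136 / 2.8303 ≈ 0.8881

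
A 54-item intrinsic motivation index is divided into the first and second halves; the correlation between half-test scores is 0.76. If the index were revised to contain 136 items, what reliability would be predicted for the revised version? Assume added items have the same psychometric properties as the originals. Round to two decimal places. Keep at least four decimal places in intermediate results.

First correct the split-half correlation to full-test reliability: r_full = 2 × 0.76 / (1 + 0.76) ≈ 0.8636
Length factor from 54 to 136 items: n = 136/54 = 2.5185
r_new = n·r_full / (1 + (n − 1)·r_full) = 2.1750 / 2.3114 ≈ 0.9410

0.94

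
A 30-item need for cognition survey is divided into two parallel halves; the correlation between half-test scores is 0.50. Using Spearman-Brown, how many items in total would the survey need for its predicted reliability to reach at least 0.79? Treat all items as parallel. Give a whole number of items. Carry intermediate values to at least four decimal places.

Corrected full-test reliability: r_full = 2 × 0.50 / (1 + 0.50) ≈ 0.6667
n = r_tgt(1 − r_full) / [r_full(1 − r_tgt)] = 0.79 × 0.3333 / (0.6667 × 0.21) ≈ 1.8807
Required items = 1.8807 × 30 = 56.42, so 57 items.

57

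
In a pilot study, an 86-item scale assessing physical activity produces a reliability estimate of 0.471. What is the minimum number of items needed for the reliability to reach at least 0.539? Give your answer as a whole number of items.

113

Rearranging the Spearman-Brown formula for n,
n = r_target (1 − r_old) / [ r_old (1 − r_target) ]
n = 0.539 × (1 − 0.471) / [ 0.471 × (1 − 0.539) ]
n = 0.285131 / 0.217131 ≈ 1.3132
Items needed = n × 86 = 1.3132 × 86 ≈ 112.94 → round up to 113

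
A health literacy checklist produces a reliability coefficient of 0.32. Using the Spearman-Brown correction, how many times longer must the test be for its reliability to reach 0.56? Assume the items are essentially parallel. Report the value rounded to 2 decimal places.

2.70

Rearranging the Spearman-Brown formula for n,
n = r_target (1 − r_old) / [ r_old (1 − r_target) ]
n = [0.56 × 0.68] / [0.32 × 0.44]
n = 0.3808 / 0.1408 ≈ 2.7045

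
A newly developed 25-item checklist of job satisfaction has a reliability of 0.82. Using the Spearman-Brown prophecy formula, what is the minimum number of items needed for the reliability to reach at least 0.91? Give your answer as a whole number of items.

56

n = [0.91 × 0.18] / [0.82 × 0.09]
  = 0.1638 / 0.0738 = 2.2195
So the test needs 2.2195 × 25 ≈ 55.49 items; rounding up, 56.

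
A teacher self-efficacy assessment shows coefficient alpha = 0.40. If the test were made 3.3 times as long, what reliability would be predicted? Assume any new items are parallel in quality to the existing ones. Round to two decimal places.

0.69

Apply the Spearman-Brown prophecy formula, r' = nr / [1 + (n − 1)r]:
r_new = (3.3 × 0.40) / (1 + (3.3 − 1) × 0.40)
     = 1.3200 / 1.9200 = 0.6875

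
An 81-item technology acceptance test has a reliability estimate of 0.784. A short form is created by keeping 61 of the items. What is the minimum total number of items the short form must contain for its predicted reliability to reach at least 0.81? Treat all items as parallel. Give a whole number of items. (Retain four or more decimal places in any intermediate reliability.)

96

First, r for the 61-item form: n = 61/81 = 0.7531, so r_61 = 0.7531·0.784/(1 + (0.7531 − 1)·0.784) = 0.7322
Length factor from the short form to reach 0.81: n' = 0.81(1 − 0.7322) / [0.7322(1 − 0.81)] ≈ 1.5592
Total items = 1.5592 × 61 = 95.11, rounded up to 96.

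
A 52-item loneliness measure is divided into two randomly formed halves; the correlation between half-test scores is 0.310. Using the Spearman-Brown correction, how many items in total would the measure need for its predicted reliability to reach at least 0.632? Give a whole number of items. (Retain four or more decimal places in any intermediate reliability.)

Corrected full-test reliability: r_full = 2 × 0.310 / (1 + 0.310) ≈ 0.4733
n = r_tgt(1 − r_full) / [r_full(1 − r_tgt)] = 0.632 × 0.5267 / (0.4733 × 0.368) ≈ 1.9112
Required items = 1.9112 × 52 = 99.38, so 100 items.

100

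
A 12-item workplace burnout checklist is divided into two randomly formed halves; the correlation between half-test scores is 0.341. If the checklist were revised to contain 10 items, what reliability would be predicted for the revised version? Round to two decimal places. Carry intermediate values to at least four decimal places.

0.46

Full-test reliability from the split-half r: r_full = 2(0.341)/(1 + 0.341) = 0.5086
Then adjust to 10 items: n = 10/12 = 0.8333
r_new = n·r_full / (1 + (n − 1)·r_full) = 0.4238 / 0.9152 ≈ 0.4631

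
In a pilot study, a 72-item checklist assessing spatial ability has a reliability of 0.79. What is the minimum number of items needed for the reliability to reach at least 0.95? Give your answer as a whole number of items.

364

Spearman-Brown solved for the length factor n:
n = r_target (1 − r_old) / [ r_old (1 − r_target) ]
n = 0.95 × (1 − 0.79) / [ 0.79 × (1 − 0.95) ]
  = 0.1995 / 0.0395 = 5.0506
Items needed = n × 72 = 5.0506 × 72 ≈ 363.64 → round up to 364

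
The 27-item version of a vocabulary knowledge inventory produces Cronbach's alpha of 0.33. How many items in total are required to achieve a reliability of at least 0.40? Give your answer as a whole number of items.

37

n = 0.40(1 − 0.33) / [0.33(1 − 0.40)]
n = 0.2680 / 0.1980 ≈ 1.3535
1.3535 × 27 = 36.54 → 37 items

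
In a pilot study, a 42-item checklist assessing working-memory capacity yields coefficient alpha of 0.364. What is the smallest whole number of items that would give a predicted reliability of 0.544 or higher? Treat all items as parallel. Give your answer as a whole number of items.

88

Spearman-Brown solved for the length factor n:
n = r_target (1 − r_old) / [ r_old (1 − r_target) ]
n = [0.544 × 0.636] / [0.364 × 0.456]
  = 0.345984 / 0.165984 = 2.0844
Items needed = n × 42 = 2.0844 × 42 ≈ 87.54 → round up to 88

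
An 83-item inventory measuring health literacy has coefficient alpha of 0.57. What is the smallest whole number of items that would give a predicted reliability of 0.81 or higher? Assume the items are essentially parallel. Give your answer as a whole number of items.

267

Spearman-Brown solved for the length factor n:
n = r*(1 − r) / [ r (1 − r*) ]
n = 0.81(1 − 0.57) / [0.57(1 − 0.81)]
  = 0.3483 / 0.1083 = 3.2161
Items needed = n × 83 = 3.2161 × 83 ≈ 266.94 → round up to 267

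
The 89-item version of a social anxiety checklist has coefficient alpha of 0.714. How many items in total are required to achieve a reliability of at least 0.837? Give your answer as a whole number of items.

Invert Spearman-Brown to solve for n:
n = r*(1 − r) / [ r (1 − r*) ]
n = [0.837 × 0.286] / [0.714 × 0.163]
n = 0.239382 / 0.116382 ≈ 2.0569
So the test needs 2.0569 × 89 ≈ 183.06 items; rounding up, 184.

184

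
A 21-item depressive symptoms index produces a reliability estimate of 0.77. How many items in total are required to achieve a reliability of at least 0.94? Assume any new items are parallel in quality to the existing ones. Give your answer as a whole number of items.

Spearman-Brown solved for the length factor n:
n = r*(1 − r) / [ r (1 − r*) ]
n = [0.94 × 0.23] / [0.77 × 0.06]
  = 0.2162 / 0.0462 = 4.6797
Items needed = n × 21 = 4.6797 × 21 ≈ 98.27 → round up to 99

99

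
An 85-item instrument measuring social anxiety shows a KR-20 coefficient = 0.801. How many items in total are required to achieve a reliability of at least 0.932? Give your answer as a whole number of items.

290

Invert Spearman-Brown to solve for n:
n = r_target (1 − r_old) / [ r_old (1 − r_target) ]
n = [0.932 × 0.199] / [0.801 × 0.068]
n = 0.185468 / 0.054468 ≈ 3.4051
So the test needs 3.4051 × 85 ≈ 289.43 items; rounding up, 290.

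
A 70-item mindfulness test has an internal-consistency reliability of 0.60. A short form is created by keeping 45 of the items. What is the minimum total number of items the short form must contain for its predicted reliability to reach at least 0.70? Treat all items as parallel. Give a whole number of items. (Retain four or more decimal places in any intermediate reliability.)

109

First, r for the 45-item form: n = 45/70 = 0.6429, so r_45 = 0.6429·0.60/(1 + (0.6429 − 1)·0.60) = 0.4909
Length factor from the short form to reach 0.70: n' = 0.70(1 − 0.4909) / [0.4909(1 − 0.70)] ≈ 2.4198
Total items = 2.4198 × 45 = 108.89, rounded up to 109.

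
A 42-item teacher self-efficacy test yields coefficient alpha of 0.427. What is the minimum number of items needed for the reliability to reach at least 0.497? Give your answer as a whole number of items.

Invert Spearman-Brown to solve for n:
n = r*(1 − r) / [ r (1 − r*) ]
n = 0.497(1 − 0.427) / [0.427(1 − 0.497)]
  = 0.284781 / 0.214781 = 1.3259
So the test needs 1.3259 × 42 ≈ 55.69 items; rounding up, 56.

56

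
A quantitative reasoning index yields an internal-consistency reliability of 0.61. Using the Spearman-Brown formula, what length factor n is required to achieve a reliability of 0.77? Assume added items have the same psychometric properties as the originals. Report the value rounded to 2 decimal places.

2.14

Spearman-Brown solved for the length factor n:
n = r_target (1 − r_old) / [ r_old (1 − r_target) ]
n = 0.77(1 − 0.61) / [0.61(1 − 0.77)]
  = 0.3003 / 0.1403 = 2.1404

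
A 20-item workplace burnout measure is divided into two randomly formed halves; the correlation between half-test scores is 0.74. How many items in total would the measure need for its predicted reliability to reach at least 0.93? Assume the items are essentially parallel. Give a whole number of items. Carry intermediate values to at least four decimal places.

Corrected full-test reliability: r_full = 2 × 0.74 / (1 + 0.74) ≈ 0.8506
Solve Spearman-Brown for n: n = 0.93(1 − 0.8506) / [0.8506(1 − 0.93)] = 2.3335
Items = 2.3335 × 20 ≈ 46.67 → 47

47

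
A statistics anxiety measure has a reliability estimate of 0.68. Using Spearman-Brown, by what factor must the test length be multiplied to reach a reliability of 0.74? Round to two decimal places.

Spearman-Brown solved for the length factor n:
n = r*(1 − r) / [ r (1 − r*) ]
n = [0.74 × 0.32] / [0.68 × 0.26]
  = 0.2368 / 0.1768 = 1.3394

1.34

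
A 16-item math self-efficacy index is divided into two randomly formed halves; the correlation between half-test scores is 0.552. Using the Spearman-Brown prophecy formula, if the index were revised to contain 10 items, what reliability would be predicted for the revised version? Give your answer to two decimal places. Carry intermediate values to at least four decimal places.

0.61

Full-test reliability from the split-half r: r_full = 2(0.552)/(1 + 0.552) = 0.7113
Length factor from 16 to 10 items: n = 10/16 = 0.6250
r_new = n·r_full / (1 + (n − 1)·r_full) = 0.4446 / 0.7333 ≈ 0.6063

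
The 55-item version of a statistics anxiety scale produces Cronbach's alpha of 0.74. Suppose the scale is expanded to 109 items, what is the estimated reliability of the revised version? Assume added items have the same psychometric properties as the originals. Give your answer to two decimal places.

The new length is 109/55 = 1.9818 times the old.
r_new = 1.9818·0.74 / [1 + (1.9818 − 1)·0.74]
r_new = 1.4665 / 1.7265 ≈ 0.8494

0.85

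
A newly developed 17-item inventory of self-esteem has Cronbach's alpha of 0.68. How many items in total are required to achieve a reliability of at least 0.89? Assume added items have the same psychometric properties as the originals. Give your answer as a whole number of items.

65

n = 0.89(1 − 0.68) / [0.68(1 − 0.89)]
  = 0.2848 / 0.0748 = 3.8075
So the test needs 3.8075 × 17 ≈ 64.73 items; rounding up, 65.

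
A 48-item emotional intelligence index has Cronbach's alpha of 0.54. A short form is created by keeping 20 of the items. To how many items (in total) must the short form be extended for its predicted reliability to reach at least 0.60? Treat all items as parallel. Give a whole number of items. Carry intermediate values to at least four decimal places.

62

First, r for the 20-item form: n = 20/48 = 0.4167, so r_20 = 0.4167·0.54/(1 + (0.4167 − 1)·0.54) = 0.3285
Length factor from the short form to reach 0.60: n' = 0.60(1 − 0.3285) / [0.3285(1 − 0.60)] ≈ 3.0662
Total items = 3.0662 × 20 = 61.32, rounded up to 62.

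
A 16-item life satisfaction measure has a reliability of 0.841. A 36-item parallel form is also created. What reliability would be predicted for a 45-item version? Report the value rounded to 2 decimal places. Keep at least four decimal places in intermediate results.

0.94

The 36-item form is not needed; work directly from the 16-item form with n = 45/16 = 2.8125.
r_{45} = n·r / (1 + (n − 1)·r) = 2.3653 / 2.5243 ≈ 0.9370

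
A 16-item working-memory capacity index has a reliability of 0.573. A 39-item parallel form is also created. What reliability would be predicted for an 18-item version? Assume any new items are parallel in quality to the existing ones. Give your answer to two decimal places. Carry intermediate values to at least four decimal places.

Only the ratio of lengths matters: n = 18/16 = 1.1250
r_{18} = n·r / (1 + (n − 1)·r) = 0.6446 / 1.0716 ≈ 0.6015

0.60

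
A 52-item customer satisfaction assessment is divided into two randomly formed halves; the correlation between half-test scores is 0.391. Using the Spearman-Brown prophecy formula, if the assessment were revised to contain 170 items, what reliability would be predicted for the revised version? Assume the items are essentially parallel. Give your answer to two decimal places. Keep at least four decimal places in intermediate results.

0.81

Spearman-Brown correction (n = 2): r_full = 2·0.391/(1 + 0.391) = 0.5622
Length factor from 52 to 170 items: n = 170/52 = 3.2692
r_new = n·r_full / (1 + (n − 1)·r_full) = 1.8379 / 2.2757 ≈ 0.8076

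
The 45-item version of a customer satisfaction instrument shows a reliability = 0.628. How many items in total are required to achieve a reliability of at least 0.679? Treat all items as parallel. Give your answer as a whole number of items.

57

Rearranging the Spearman-Brown formula for n,
n = r*(1 − r) / [ r (1 − r*) ]
n = 0.679 × (1 − 0.628) / [ 0.628 × (1 − 0.679) ]
  = 0.252588 / 0.201588 = 1.2530
1.2530 × 45 = 56.38 → 57 items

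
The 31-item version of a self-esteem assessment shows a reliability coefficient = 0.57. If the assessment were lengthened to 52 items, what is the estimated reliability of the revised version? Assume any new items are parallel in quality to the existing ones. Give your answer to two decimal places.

0.69

The new length is 52/31 = 1.6774 times the old.
Spearman-Brown: r_new = n·r / (1 + (n − 1)·r)
r_new = 1.6774·0.57 / [1 + (1.6774 − 1)·0.57]
r_new = 0.9561 / 1.3861 ≈ 0.6898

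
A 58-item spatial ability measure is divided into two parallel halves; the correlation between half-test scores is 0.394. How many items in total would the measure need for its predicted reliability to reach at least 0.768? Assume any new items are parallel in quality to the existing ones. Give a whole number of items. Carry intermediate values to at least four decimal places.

r_full = 2(0.394)/(1 + 0.394) = 0.5653
n = r_tgt(1 − r_full) / [r_full(1 − r_tgt)] = 0.768 × 0.4347 / (0.5653 × 0.232) ≈ 2.5456
Required items = 2.5456 × 58 = 147.64, so 148 items.

148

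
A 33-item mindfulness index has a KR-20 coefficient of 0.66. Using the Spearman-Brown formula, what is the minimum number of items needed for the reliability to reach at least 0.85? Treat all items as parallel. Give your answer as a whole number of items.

97

n = 0.85(1 − 0.66) / [0.66(1 − 0.85)]
n = 0.2890 / 0.0990 ≈ 2.9192
Items needed = n × 33 = 2.9192 × 33 ≈ 96.33 → round up to 97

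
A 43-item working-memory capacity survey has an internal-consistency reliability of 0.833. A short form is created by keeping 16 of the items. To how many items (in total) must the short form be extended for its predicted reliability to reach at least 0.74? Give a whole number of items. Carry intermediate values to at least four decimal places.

25

First, r for the 16-item form: n = 16/43 = 0.3721, so r_16 = 0.3721·0.833/(1 + (0.3721 − 1)·0.833) = 0.6499
Then solve for n' with r_old = 0.6499, r_target = 0.74: n' = 0.74(1 − 0.6499)/[0.6499(1 − 0.74)] = 1.5332
Total items = 1.5332 × 16 = 24.53, rounded up to 25.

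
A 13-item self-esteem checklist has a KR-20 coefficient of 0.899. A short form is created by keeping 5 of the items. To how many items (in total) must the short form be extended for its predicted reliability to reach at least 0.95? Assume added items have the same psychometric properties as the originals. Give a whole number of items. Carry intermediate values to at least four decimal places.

First, r for the 5-item form: n = 5/13 = 0.3846, so r_5 = 0.3846·0.899/(1 + (0.3846 − 1)·0.899) = 0.7739
Length factor from the short form to reach 0.95: n' = 0.95(1 − 0.7739) / [0.7739(1 − 0.95)] ≈ 5.5510
Total items = 5.5510 × 5 = 27.76, rounded up to 28.

28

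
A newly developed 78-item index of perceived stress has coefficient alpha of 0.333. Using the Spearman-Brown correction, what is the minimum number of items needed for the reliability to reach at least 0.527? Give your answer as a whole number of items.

Rearranging the Spearman-Brown formula for n,
n = r*(1 − r) / [ r (1 − r*) ]
n = [0.527 × 0.667] / [0.333 × 0.473]
  = 0.351509 / 0.157509 = 2.2317
Items needed = n × 78 = 2.2317 × 78 ≈ 174.07 → round up to 175

175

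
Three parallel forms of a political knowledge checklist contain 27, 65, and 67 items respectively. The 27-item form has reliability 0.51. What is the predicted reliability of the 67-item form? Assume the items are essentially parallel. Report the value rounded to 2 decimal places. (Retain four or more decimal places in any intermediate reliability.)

Only the ratio of lengths matters: n = 67/27 = 2.4815
r_{67} = n·r / (1 + (n − 1)·r) = 1.2656 / 1.7556 ≈ 0.7209

0.72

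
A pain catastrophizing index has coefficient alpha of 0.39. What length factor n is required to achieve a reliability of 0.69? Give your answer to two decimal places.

3.48

n = [0.69 × 0.61] / [0.39 × 0.31]
  = 0.4209 / 0.1209 = 3.4814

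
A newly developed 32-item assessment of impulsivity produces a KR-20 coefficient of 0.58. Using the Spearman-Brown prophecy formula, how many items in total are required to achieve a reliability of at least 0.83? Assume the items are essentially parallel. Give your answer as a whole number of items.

114

Spearman-Brown solved for the length factor n:
n = r_target (1 − r_old) / [ r_old (1 − r_target) ]
n = 0.83(1 − 0.58) / [0.58(1 − 0.83)]
n = 0.3486 / 0.0986 ≈ 3.5355
Items needed = n × 32 = 3.5355 × 32 ≈ 113.14 → round up to 114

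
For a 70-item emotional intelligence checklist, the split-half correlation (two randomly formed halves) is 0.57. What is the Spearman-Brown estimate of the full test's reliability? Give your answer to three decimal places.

0.726

The full test is twice the length of either half (n = 2).
r_full = 2(0.57) / (1 + 0.57)
r_full = 1.1400 / 1.5700 ≈ 0.7261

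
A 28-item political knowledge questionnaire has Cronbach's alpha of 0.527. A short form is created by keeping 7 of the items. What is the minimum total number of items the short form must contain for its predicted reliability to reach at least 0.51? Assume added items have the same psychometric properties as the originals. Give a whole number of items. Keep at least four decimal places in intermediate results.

Short-form reliability: n = 7/28 = 0.2500; r_7 = n·r/(1+(n−1)r) ≈ 0.2179
Length factor from the short form to reach 0.51: n' = 0.51(1 − 0.2179) / [0.2179(1 − 0.51)] ≈ 3.7358
Total items = 3.7358 × 7 = 26.15, rounded up to 27.

27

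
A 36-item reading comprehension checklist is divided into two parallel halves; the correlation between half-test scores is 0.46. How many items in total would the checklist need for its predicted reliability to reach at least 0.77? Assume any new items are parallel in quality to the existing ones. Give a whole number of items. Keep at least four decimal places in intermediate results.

Corrected full-test reliability: r_full = 2 × 0.46 / (1 + 0.46) ≈ 0.6301
n = r_tgt(1 − r_full) / [r_full(1 − r_tgt)] = 0.77 × 0.3699 / (0.6301 × 0.23) ≈ 1.9653
Required items = 1.9653 × 36 = 70.75, so 71 items.

71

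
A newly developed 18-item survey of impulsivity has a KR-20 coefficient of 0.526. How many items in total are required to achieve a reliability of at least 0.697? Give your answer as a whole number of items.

38

Invert Spearman-Brown to solve for n:
n = r_target (1 − r_old) / [ r_old (1 − r_target) ]
n = [0.697 × 0.474] / [0.526 × 0.303]
n = 0.330378 / 0.159378 ≈ 2.0729
Items needed = n × 18 = 2.0729 × 18 ≈ 37.31 → round up to 38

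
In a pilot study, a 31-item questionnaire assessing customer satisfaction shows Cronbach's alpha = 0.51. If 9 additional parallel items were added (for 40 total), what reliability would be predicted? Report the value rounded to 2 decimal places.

n = 40/31 = 1.2903
Apply the Spearman-Brown prophecy formula, r' = nr / [1 + (n − 1)r]:
r_new = (1.2903 × 0.51) / (1 + (1.2903 − 1) × 0.51)
r_new = 0.6581 / 1.1481 ≈ 0.5732

0.57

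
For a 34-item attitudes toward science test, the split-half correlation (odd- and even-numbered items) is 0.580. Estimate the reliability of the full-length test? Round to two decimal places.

0.73

r_full = 2r_hh / (1 + r_hh) = 2 × 0.580 / (1 + 0.580)
r_full = 1.1600 / 1.5800 ≈ 0.7342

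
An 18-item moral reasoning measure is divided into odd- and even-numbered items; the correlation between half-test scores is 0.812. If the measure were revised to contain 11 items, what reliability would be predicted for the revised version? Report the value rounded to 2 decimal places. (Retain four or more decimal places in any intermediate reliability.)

Spearman-Brown correction (n = 2): r_full = 2·0.812/(1 + 0.812) = 0.8962
Then adjust to 11 items: n = 11/18 = 0.6111
r_new = n·r_full / (1 + (n − 1)·r_full) = 0.5477 / 0.6515 ≈ 0.8407

0.84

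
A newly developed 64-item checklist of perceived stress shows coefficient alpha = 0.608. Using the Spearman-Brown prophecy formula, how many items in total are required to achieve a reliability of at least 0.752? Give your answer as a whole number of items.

126

Spearman-Brown solved for the length factor n:
n = r*(1 − r) / [ r (1 − r*) ]
n = 0.752 × (1 − 0.608) / [ 0.608 × (1 − 0.752) ]
n = 0.294784 / 0.150784 ≈ 1.9550
Items needed = n × 64 = 1.9550 × 64 ≈ 125.12 → round up to 126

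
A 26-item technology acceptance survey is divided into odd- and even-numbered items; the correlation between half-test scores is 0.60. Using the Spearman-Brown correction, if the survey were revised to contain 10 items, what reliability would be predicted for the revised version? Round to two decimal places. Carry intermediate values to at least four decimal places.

0.54

First correct the split-half correlation to full-test reliability: r_full = 2 × 0.60 / (1 + 0.60) ≈ 0.7500
Length factor from 26 to 10 items: n = 10/26 = 0.3846
r_new = n·r_full / (1 + (n − 1)·r_full) = 0.2884 / 0.5385 ≈ 0.5356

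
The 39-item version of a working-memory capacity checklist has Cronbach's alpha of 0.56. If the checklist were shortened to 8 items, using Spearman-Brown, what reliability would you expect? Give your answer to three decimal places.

The new length is 8/39 = 0.2051 times the old.
r_new = (0.2051 × 0.56) / (1 + (0.2051 − 1) × 0.56)
r_new = 0.1149 / 0.5549 ≈ 0.2071

0.207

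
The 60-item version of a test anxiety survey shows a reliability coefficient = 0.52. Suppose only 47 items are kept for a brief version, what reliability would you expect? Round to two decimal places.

n = 47/60 = 0.7833
r_new = 0.7833·0.52 / [1 + (0.7833 − 1)·0.52]
r_new = 0.4073 / 0.8873 ≈ 0.4590

0.46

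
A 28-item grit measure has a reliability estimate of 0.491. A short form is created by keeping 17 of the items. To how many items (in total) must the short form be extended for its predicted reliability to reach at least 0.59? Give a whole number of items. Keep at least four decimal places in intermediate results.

First, r for the 17-item form: n = 17/28 = 0.6071, so r_17 = 0.6071·0.491/(1 + (0.6071 − 1)·0.491) = 0.3693
Length factor from the short form to reach 0.59: n' = 0.59(1 − 0.3693) / [0.3693(1 − 0.59)] ≈ 2.4576
Total items = 2.4576 × 17 = 41.78, rounded up to 42.

42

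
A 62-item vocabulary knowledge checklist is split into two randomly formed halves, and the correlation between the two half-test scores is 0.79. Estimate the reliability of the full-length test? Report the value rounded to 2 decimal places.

0.88

Each half is half the length of the full test, so the full test is n = 2 times a half.
r_full = 2(0.79) / (1 + 0.79)
r_full = 1.5800 / 1.7900 ≈ 0.8827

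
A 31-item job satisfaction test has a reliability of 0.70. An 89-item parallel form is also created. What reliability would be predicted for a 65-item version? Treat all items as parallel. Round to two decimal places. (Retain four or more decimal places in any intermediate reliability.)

0.83

The 89-item form is not needed; work directly from the 31-item form with n = 65/31 = 2.0968.
r_{65} = n·r / (1 + (n − 1)·r) = 1.4678 / 1.7678 ≈ 0.8303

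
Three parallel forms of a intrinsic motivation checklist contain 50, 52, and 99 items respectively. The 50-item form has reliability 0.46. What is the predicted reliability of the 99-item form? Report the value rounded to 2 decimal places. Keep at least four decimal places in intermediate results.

The 52-item form is not needed; work directly from the 50-item form with n = 99/50 = 1.9800.
r_{99} = n·r / (1 + (n − 1)·r) = 0.9108 / 1.4508 ≈ 0.6278

0.63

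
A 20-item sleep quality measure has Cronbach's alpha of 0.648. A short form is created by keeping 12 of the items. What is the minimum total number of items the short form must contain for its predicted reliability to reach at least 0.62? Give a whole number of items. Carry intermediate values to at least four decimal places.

18

Short-form reliability: n = 12/20 = 0.6000; r_12 = n·r/(1+(n−1)r) ≈ 0.5248
Then solve for n' with r_old = 0.5248, r_target = 0.62: n' = 0.62(1 − 0.5248)/[0.5248(1 − 0.62)] = 1.4774
Total items = 1.4774 × 12 = 17.73, rounded up to 18.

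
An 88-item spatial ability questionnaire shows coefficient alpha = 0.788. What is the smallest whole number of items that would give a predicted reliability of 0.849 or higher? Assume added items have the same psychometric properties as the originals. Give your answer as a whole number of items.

134

n = [0.849 × 0.212] / [0.788 × 0.151]
  = 0.179988 / 0.118988 = 1.5127
1.5127 × 88 = 133.12 → 134 items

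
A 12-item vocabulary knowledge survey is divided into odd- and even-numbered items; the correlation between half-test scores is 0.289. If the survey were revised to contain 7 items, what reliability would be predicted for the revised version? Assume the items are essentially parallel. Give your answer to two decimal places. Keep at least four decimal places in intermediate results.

First correct the split-half correlation to full-test reliability: r_full = 2 × 0.289 / (1 + 0.289) ≈ 0.4484
Then adjust to 7 items: n = 7/12 = 0.5833
r_new = n·r_full / (1 + (n − 1)·r_full) = 0.2616 / 0.8132 ≈ 0.3217

0.32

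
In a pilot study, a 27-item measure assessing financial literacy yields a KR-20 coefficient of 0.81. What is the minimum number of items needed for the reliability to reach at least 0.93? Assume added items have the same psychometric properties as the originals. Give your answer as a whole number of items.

n = 0.93(1 − 0.81) / [0.81(1 − 0.93)]
  = 0.1767 / 0.0567 = 3.1164
So the test needs 3.1164 × 27 ≈ 84.14 items; rounding up, 85.

85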